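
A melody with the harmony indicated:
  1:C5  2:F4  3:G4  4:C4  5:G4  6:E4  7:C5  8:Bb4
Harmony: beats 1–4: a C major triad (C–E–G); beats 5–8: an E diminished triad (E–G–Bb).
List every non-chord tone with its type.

F4 (beat 2) — appoggiatura; C5 (beat 7) — appoggiatura.

The harmony at that moment is C major triad (C, E, G); F4 is not a chord tone.
It is approached by leap down from C5 and left by step up to G4.
Leap in, step out — an appoggiatura.
The harmony at that moment is E diminished triad (E, G, Bb); C5 is not a chord tone.
It is approached by leap up from E4 and left by step down to Bb4.
Leap in, step out — an appoggiatura.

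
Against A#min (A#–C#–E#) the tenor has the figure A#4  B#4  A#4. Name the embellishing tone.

B#4 is a neighbor tone.

The harmony at that moment is A# minor triad (A#, C#, E#); B#4 is not a chord tone.
It is approached by step up from A#4 and left by step down to A#4.
Step away and step back to the same note — a neighbor tone (upper neighbor).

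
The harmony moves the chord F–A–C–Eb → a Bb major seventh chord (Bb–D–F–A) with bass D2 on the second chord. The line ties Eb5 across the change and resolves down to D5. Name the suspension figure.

9–8 suspension.

At the second chord the bass is D2. The suspended Eb5 lies a ninth above the bass; after resolving down by step to D5, the interval above the bass becomes an octave.
Suspension figures are named by those two intervals: 9–8.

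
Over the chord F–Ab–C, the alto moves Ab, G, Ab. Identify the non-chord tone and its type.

The harmony at that moment is F minor triad (F, Ab, C); G is not a chord tone.
It is approached by step down from Ab and left by step up to Ab.
Step away and step back to the same note — a neighbor tone (lower neighbor).

G is a neighbor tone.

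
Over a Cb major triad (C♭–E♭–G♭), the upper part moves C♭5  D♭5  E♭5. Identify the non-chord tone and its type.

The harmony at that moment is C♭ major triad (C♭, E♭, G♭); D♭5 is not a chord tone.
It is approached by step up from C♭5 and left by step up to E♭5.
Step in, step out in the same direction — a passing tone.

D♭5 is a passing tone.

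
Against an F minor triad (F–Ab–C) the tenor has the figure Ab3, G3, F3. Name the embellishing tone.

The harmony at that moment is F minor triad (F, Ab, C); G3 is not a chord tone.
It is approached by step down from Ab3 and left by step down to F3.
Step in, step out in the same direction — a passing tone.

G3 is a passing tone.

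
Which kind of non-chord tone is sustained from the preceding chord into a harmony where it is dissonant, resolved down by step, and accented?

Approach: by preparation — the pitch is first a chord tone, then held (tied or repeated) while the harmony changes under it. Departure: down by step. Metric position: strong.
A prepared dissonance that resolves downward by step — a suspension. (The same figure resolving upward would be a retardation.)

Suspension.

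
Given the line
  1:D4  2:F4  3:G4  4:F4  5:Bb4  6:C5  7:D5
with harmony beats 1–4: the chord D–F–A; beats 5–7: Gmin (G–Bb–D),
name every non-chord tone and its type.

G4 (beat 3) — neighbor tone; C5 (beat 6) — passing tone.

The harmony at that moment is D minor triad (D, F, A); G4 is not a chord tone.
It is approached by step up from F4 and left by step down to F4.
Step away and step back to the same note — a neighbor tone (upper neighbor).
The harmony at that moment is G minor triad (G, Bb, D); C5 is not a chord tone.
It is approached by step up from Bb4 and left by step up to D5.
Step in, step out in the same direction — a passing tone.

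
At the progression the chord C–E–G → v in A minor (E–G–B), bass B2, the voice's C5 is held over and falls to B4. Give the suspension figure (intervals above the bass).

At the second chord the bass is B2. The suspended C5 lies a ninth above the bass; after resolving down by step to B4, the interval above the bass becomes an octave.
Suspension figures are named by those two intervals: 9–8.

9–8 suspension.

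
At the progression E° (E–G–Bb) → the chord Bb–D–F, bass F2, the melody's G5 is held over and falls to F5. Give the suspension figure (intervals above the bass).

At the second chord the bass is F2. The suspended G5 lies a ninth above the bass; after resolving down by step to F5, the interval above the bass becomes an octave.
Suspension figures are named by those two intervals: 9–8.

9–8 suspension.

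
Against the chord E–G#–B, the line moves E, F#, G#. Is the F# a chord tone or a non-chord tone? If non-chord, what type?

Non-chord tone — a passing tone.

The harmony at that moment is E major triad (E, G#, B); F# is not a chord tone.
It is approached by step up from E and left by step up to G#.
Step in, step out in the same direction — a passing tone.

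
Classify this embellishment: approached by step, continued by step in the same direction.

Passing tone.

Approach: by step. Departure: by step, continuing in the same direction.
Stepwise on both sides with no change of direction means the note fills in the space between two different chord tones — a passing tone. (Had it turned back to its starting note it would be a neighbor tone instead.)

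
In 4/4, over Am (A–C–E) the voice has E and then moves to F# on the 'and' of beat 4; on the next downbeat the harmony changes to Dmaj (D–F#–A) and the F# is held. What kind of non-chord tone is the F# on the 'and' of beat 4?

The harmony at that moment is A minor triad (A, C, E); F# is not a chord tone.
It is approached by step up from E and then sustained as the same pitch into the next harmony.
Arriving early and becoming a chord tone when the harmony changes — an anticipation.

Anticipation.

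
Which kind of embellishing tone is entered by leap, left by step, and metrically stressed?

Appoggiatura.

Approach: by leap. Departure: by step. Metric position: strong.
Leap in, step out, in a metrically strong position — an appoggiatura. (It is the mirror image of the escape tone, which steps in and leaps out from a weak position.)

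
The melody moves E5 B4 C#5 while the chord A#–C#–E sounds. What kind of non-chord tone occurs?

The harmony at that moment is A# diminished triad (A#, C#, E); B4 is not a chord tone.
It is approached by leap down from E5 and left by step up to C#5.
Leap in, step out — an appoggiatura.

B4 is an appoggiatura.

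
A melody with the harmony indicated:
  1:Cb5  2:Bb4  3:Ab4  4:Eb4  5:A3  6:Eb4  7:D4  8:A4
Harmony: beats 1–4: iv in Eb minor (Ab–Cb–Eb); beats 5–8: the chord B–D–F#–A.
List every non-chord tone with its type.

The harmony at that moment is Ab minor triad (Ab, Cb, Eb); Bb4 is not a chord tone.
It is approached by step down from Cb5 and left by step down to Ab4.
Step in, step out in the same direction — a passing tone.
The harmony at that moment is B minor seventh chord (B, D, F#, A); Eb4 is not a chord tone.
It is approached by leap up from A3 and left by step down to D4.
Leap in, step out — an appoggiatura.

Bb4 (beat 2) — passing tone; Eb4 (beat 6) — appoggiatura.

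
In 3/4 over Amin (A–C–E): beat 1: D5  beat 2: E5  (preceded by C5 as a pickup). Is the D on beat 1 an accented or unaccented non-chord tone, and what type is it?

The harmony at that moment is A minor triad (A, C, E); D5 is not a chord tone.
It is approached by step up from C5 and left by step up to E5.
Step in, step out in the same direction — a passing tone.
It falls on the downbeat, so it is accented.

Accented passing tone.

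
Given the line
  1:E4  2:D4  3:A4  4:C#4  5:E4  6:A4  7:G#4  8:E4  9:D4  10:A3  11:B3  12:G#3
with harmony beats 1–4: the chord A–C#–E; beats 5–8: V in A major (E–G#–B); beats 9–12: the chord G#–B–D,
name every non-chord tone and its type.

The harmony at that moment is A major triad (A, C#, E); D4 is not a chord tone.
It is approached by step down from E4 and left by leap up to A4.
Step in, leap out — an escape tone.
The harmony at that moment is E major triad (E, G#, B); A4 is not a chord tone.
It is approached by leap up from E4 and left by step down to G#4.
Leap in, step out — an appoggiatura.
The harmony at that moment is G# diminished triad (G#, B, D); A3 is not a chord tone.
It is approached by leap down from D4 and left by step up to B3.
Leap in, step out — an appoggiatura.

D4 (beat 2) — escape tone; A4 (beat 6) — appoggiatura; A3 (beat 10) — appoggiatura.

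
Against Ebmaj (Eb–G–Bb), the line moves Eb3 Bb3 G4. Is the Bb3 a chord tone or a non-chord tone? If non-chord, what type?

Eb major triad contains Eb, G, Bb; Bb is the fifth, so it is a chord tone.

Chord tone (the fifth of Eb major triad).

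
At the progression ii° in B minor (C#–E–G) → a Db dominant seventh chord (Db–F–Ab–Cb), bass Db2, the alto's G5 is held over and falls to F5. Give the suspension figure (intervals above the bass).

At the second chord the bass is Db2. The suspended G5 lies a fourth above the bass; after resolving down by step to F5, the interval above the bass becomes a third.
Suspension figures are named by those two intervals: 4–3.

4–3 suspension.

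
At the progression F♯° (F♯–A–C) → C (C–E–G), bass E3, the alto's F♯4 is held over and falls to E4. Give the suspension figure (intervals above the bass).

At the second chord the bass is E3. The suspended F♯4 lies a ninth above the bass; after resolving down by step to E4, the interval above the bass becomes an octave.
Suspension figures are named by those two intervals: 9–8.

9–8 suspension.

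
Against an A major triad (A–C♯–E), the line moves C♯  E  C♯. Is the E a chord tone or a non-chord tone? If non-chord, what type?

Chord tone (the fifth of A major triad).

A major triad contains A, C♯, E; E is the fifth, so it is a chord tone.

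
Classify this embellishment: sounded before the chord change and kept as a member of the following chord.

Anticipation.

Approach: ahead of the chord change (typically by step), so it is dissonant against the current harmony. Departure: none — the same pitch is restated or held and is a chord tone of the new harmony.
Dissonant first, consonant once the harmony catches up: the note simply arrives early — an anticipation. (The reverse timing, consonant first and dissonant after the change, would be a suspension or retardation.)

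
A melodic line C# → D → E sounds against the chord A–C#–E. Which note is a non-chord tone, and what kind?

The harmony at that moment is A major triad (A, C#, E); D is not a chord tone.
It is approached by step up from C# and left by step up to E.
Step in, step out in the same direction — a passing tone.

D is a passing tone.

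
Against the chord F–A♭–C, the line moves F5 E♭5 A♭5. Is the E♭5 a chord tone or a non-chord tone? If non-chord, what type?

The harmony at that moment is F minor triad (F, A♭, C); E♭5 is not a chord tone.
It is approached by step down from F5 and left by leap up to A♭5.
Step in, leap out — an escape tone.

Non-chord tone — an escape tone.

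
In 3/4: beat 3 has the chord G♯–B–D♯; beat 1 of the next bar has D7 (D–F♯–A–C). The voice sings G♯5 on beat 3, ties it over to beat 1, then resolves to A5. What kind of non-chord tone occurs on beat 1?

The harmony at that moment is D dominant seventh chord (D, F♯, A, C); G♯5 is not a chord tone.
It is held over (the same pitch as the preceding G♯5) and left by step up to A5.
Held over from the previous chord and resolving up by step — a retardation.

Retardation.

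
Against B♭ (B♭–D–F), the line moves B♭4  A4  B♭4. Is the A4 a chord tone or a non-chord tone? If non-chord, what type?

The harmony at that moment is B♭ major triad (B♭, D, F); A4 is not a chord tone.
It is approached by step down from B♭4 and left by step up to B♭4.
Step away and step back to the same note — a neighbor tone (lower neighbor).

Non-chord tone — a neighbor tone.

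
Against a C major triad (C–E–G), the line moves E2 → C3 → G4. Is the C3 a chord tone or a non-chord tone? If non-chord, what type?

C major triad contains C, E, G; C is the root, so it is a chord tone.

Chord tone (the root of C major triad).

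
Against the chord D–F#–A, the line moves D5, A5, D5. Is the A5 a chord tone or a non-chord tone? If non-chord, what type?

Chord tone (the fifth of D major triad).

D major triad contains D, F#, A; A is the fifth, so it is a chord tone.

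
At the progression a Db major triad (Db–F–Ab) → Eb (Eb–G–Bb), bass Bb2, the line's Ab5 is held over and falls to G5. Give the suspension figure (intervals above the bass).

At the second chord the bass is Bb2. The suspended Ab5 lies a seventh above the bass; after resolving down by step to G5, the interval above the bass becomes a sixth.
Suspension figures are named by those two intervals: 7–6.

7–6 suspension.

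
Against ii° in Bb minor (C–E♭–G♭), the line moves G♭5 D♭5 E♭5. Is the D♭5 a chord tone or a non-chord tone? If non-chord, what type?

Non-chord tone — an appoggiatura.

The harmony at that moment is C diminished triad (C, E♭, G♭); D♭5 is not a chord tone.
It is approached by leap down from G♭5 and left by step up to E♭5.
Leap in, step out — an appoggiatura.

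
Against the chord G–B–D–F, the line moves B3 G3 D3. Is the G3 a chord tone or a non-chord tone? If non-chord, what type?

Chord tone (the root of G dominant seventh chord).

G dominant seventh chord contains G, B, D, F; G is the root, so it is a chord tone.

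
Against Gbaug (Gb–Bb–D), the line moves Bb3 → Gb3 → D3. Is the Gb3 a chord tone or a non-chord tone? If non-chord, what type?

Gb augmented triad contains Gb, Bb, D; Gb is the root, so it is a chord tone.

Chord tone (the root of Gb augmented triad).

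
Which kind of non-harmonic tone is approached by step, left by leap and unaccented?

Approach: by step. Departure: by leap. Metric position: weak.
Step in, leap out, from a weak position — an escape tone (échappée). (It is the mirror image of the appoggiatura, which leaps in and steps out on a strong beat.)

Escape tone.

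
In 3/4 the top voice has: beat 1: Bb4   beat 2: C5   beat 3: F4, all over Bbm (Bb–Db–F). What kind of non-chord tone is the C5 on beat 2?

Escape tone.

The harmony at that moment is Bb minor triad (Bb, Db, F); C5 is not a chord tone.
It is approached by step up from Bb4 and left by leap down to F4.
Step in, leap out, on a weak beat — an escape tone.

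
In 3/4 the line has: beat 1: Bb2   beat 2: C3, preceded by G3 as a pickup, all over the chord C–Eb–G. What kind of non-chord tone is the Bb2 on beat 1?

The harmony at that moment is C minor triad (C, Eb, G); Bb2 is not a chord tone.
It is approached by leap down from G3 and left by step up to C3.
Leap in, step out, metrically accented — an appoggiatura.

Appoggiatura.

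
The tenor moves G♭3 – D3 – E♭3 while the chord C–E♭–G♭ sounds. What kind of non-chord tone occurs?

D3 is an appoggiatura.

The harmony at that moment is C diminished triad (C, E♭, G♭); D3 is not a chord tone.
It is approached by leap down from G♭3 and left by step up to E♭3.
Leap in, step out — an appoggiatura.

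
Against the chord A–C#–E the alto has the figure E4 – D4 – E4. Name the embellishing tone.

The harmony at that moment is A major triad (A, C#, E); D4 is not a chord tone.
It is approached by step down from E4 and left by step up to E4.
Step away and step back to the same note — a neighbor tone (lower neighbor).

D4 is a neighbor tone.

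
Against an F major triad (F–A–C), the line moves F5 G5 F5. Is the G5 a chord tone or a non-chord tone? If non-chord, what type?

The harmony at that moment is F major triad (F, A, C); G5 is not a chord tone.
It is approached by step up from F5 and left by step down to F5.
Step away and step back to the same note — a neighbor tone (upper neighbor).

Non-chord tone — a neighbor tone.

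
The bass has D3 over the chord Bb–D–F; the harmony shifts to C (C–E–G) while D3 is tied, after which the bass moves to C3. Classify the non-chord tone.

The harmony at that moment is C major triad (C, E, G); D3 is not a chord tone.
It is held over (the same pitch as the preceding D3) and left by step down to C3.
Held over from the previous chord and resolving down by step — a suspension.

D3 is a suspension.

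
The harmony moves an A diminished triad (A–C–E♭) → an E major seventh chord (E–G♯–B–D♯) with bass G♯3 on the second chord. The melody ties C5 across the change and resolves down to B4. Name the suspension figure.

4–3 suspension.

At the second chord the bass is G♯3. The suspended C5 lies a fourth above the bass; after resolving down by step to B4, the interval above the bass becomes a third.
Suspension figures are named by those two intervals: 4–3.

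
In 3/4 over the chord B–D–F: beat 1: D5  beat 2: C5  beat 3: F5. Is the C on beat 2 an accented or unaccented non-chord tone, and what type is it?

The harmony at that moment is B diminished triad (B, D, F); C5 is not a chord tone.
It is approached by step down from D5 and left by leap up to F5.
Step in, leap out — an escape tone.
It falls on a weak beat, so it is unaccented.

Unaccented escape tone.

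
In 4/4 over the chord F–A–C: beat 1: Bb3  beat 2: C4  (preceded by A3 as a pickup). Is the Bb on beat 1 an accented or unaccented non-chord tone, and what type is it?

Accented passing tone.

The harmony at that moment is F major triad (F, A, C); Bb3 is not a chord tone.
It is approached by step up from A3 and left by step up to C4.
Step in, step out in the same direction — a passing tone.
It falls on the downbeat, so it is accented.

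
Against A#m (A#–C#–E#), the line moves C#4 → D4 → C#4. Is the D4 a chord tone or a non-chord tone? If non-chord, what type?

The harmony at that moment is A# minor triad (A#, C#, E#); D4 is not a chord tone.
It is approached by step up from C#4 and left by step down to C#4.
Step away and step back to the same note — a neighbor tone (upper neighbor).

Non-chord tone — a neighbor tone.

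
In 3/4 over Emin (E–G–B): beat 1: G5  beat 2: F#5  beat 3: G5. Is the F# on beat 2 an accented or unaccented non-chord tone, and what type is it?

Unaccented neighbor tone.

The harmony at that moment is E minor triad (E, G, B); F#5 is not a chord tone.
It is approached by step down from G5 and left by step up to G5.
Step away and step back to the same note — a neighbor tone (lower neighbor).
It falls on a weak beat, so it is unaccented.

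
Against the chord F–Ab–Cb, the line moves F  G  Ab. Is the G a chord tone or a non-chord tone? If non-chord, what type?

The harmony at that moment is F diminished triad (F, Ab, Cb); G is not a chord tone.
It is approached by step up from F and left by step up to Ab.
Step in, step out in the same direction — a passing tone.

Non-chord tone — a passing tone.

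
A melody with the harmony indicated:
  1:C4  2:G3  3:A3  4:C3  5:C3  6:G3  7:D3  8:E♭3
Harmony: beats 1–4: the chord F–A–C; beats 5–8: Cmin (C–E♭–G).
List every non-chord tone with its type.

The harmony at that moment is F major triad (F, A, C); G3 is not a chord tone.
It is approached by leap down from C4 and left by step up to A3.
Leap in, step out — an appoggiatura.
The harmony at that moment is C minor triad (C, E♭, G); D3 is not a chord tone.
It is approached by leap down from G3 and left by step up to E♭3.
Leap in, step out — an appoggiatura.

G3 (beat 2) — appoggiatura; D3 (beat 7) — appoggiatura.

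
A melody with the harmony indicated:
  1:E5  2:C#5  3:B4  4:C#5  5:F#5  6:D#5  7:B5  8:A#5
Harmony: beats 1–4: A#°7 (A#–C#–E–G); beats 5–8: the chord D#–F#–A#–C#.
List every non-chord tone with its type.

The harmony at that moment is A# diminished seventh chord (A#, C#, E, G); B4 is not a chord tone.
It is approached by step down from C#5 and left by step up to C#5.
Step away and step back to the same note — a neighbor tone (lower neighbor).
The harmony at that moment is D# minor seventh chord (D#, F#, A#, C#); B5 is not a chord tone.
It is approached by leap up from D#5 and left by step down to A#5.
Leap in, step out — an appoggiatura.

B4 (beat 3) — neighbor tone; B5 (beat 7) — appoggiatura.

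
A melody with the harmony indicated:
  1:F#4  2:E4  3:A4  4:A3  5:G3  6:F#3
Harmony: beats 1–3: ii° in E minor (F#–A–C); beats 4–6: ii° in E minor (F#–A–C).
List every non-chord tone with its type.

E4 (beat 2) — escape tone; G3 (beat 5) — passing tone.

The harmony at that moment is F# diminished triad (F#, A, C); E4 is not a chord tone.
It is approached by step down from F#4 and left by leap up to A4.
Step in, leap out — an escape tone.
The harmony at that moment is F# diminished triad (F#, A, C); G3 is not a chord tone.
It is approached by step down from A3 and left by step down to F#3.
Step in, step out in the same direction — a passing tone.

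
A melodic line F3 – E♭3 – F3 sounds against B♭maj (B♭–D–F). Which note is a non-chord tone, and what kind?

The harmony at that moment is B♭ major triad (B♭, D, F); E♭3 is not a chord tone.
It is approached by step down from F3 and left by step up to F3.
Step away and step back to the same note — a neighbor tone (lower neighbor).

E♭3 is a neighbor tone.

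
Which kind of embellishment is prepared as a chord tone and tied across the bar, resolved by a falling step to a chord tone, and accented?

Suspension.

Approach: by preparation — the pitch is first a chord tone, then held (tied or repeated) while the harmony changes under it. Departure: down by step. Metric position: strong.
A prepared dissonance that resolves downward by step — a suspension. (The same figure resolving upward would be a retardation.)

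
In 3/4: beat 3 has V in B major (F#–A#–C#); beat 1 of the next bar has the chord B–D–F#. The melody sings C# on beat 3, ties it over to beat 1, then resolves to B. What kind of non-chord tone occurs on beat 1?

The harmony at that moment is B minor triad (B, D, F#); C# is not a chord tone.
It is held over (the same pitch as the preceding C#) and left by step down to B.
Held over from the previous chord and resolving down by step — a suspension.

Suspension.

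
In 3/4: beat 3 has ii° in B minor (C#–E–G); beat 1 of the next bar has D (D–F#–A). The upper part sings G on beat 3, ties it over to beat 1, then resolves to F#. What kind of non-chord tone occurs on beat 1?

The harmony at that moment is D major triad (D, F#, A); G is not a chord tone.
It is held over (the same pitch as the preceding G) and left by step down to F#.
Held over from the previous chord and resolving down by step — a suspension.

Suspension.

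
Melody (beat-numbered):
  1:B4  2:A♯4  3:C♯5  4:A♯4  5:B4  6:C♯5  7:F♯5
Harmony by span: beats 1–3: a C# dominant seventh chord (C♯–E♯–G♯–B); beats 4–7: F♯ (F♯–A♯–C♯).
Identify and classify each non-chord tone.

The harmony at that moment is C♯ dominant seventh chord (C♯, E♯, G♯, B); A♯4 is not a chord tone.
It is approached by step down from B4 and left by leap up to C♯5.
Step in, leap out — an escape tone.
The harmony at that moment is F♯ major triad (F♯, A♯, C♯); B4 is not a chord tone.
It is approached by step up from A♯4 and left by step up to C♯5.
Step in, step out in the same direction — a passing tone.

A♯4 (beat 2) — escape tone; B4 (beat 5) — passing tone.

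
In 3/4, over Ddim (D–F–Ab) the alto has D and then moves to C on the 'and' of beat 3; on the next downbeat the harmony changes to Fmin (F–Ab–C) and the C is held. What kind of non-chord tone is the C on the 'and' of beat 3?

Anticipation.

The harmony at that moment is D diminished triad (D, F, Ab); C is not a chord tone.
It is approached by step down from D and then sustained as the same pitch into the next harmony.
Arriving early and becoming a chord tone when the harmony changes — an anticipation.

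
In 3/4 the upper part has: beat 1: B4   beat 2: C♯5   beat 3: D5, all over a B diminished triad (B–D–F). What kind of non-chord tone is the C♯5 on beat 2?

The harmony at that moment is B diminished triad (B, D, F); C♯5 is not a chord tone.
It is approached by step up from B4 and left by step up to D5.
Step in, step out in the same direction — a passing tone.

Passing tone.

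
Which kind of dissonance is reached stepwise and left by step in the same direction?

Passing tone.

Approach: by step. Departure: by step, continuing in the same direction.
Stepwise on both sides with no change of direction means the note fills in the space between two different chord tones — a passing tone. (Had it turned back to its starting note it would be a neighbor tone instead.)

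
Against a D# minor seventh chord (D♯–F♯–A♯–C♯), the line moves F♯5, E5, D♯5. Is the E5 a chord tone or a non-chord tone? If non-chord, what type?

Non-chord tone — a passing tone.

The harmony at that moment is D♯ minor seventh chord (D♯, F♯, A♯, C♯); E5 is not a chord tone.
It is approached by step down from F♯5 and left by step down to D♯5.
Step in, step out in the same direction — a passing tone.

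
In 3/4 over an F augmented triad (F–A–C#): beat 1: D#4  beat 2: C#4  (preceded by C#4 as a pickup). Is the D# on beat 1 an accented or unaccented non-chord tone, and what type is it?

The harmony at that moment is F augmented triad (F, A, C#); D#4 is not a chord tone.
It is approached by step up from C#4 and left by step down to C#4.
Step away and step back to the same note — a neighbor tone (upper neighbor).
It falls on the downbeat, so it is accented.

Accented neighbor tone.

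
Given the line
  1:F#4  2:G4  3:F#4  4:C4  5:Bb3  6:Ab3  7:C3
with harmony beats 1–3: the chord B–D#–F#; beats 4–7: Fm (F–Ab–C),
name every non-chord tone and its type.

The harmony at that moment is B major triad (B, D#, F#); G4 is not a chord tone.
It is approached by step up from F#4 and left by step down to F#4.
Step away and step back to the same note — a neighbor tone (upper neighbor).
The harmony at that moment is F minor triad (F, Ab, C); Bb3 is not a chord tone.
It is approached by step down from C4 and left by step down to Ab3.
Step in, step out in the same direction — a passing tone.

G4 (beat 2) — neighbor tone; Bb3 (beat 5) — passing tone.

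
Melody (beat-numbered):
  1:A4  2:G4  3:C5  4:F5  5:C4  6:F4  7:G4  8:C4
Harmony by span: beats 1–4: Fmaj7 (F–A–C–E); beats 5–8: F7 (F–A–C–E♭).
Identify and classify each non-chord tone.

G4 (beat 2) — escape tone; G4 (beat 7) — escape tone.

The harmony at that moment is F major seventh chord (F, A, C, E); G4 is not a chord tone.
It is approached by step down from A4 and left by leap up to C5.
Step in, leap out — an escape tone.
The harmony at that moment is F dominant seventh chord (F, A, C, E♭); G4 is not a chord tone.
It is approached by step up from F4 and left by leap down to C4.
Step in, leap out — an escape tone.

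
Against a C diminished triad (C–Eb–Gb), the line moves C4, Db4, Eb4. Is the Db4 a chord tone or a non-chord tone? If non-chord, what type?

Non-chord tone — a passing tone.

The harmony at that moment is C diminished triad (C, Eb, Gb); Db4 is not a chord tone.
It is approached by step up from C4 and left by step up to Eb4.
Step in, step out in the same direction — a passing tone.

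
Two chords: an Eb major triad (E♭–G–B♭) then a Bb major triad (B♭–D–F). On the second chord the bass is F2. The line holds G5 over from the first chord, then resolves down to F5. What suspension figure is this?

9–8 suspension.

At the second chord the bass is F2. The suspended G5 lies a ninth above the bass; after resolving down by step to F5, the interval above the bass becomes an octave.
Suspension figures are named by those two intervals: 9–8.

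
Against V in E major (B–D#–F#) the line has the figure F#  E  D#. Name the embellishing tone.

The harmony at that moment is B major triad (B, D#, F#); E is not a chord tone.
It is approached by step down from F# and left by step down to D#.
Step in, step out in the same direction — a passing tone.

E is a passing tone.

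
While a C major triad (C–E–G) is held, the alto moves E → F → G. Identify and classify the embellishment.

The harmony at that moment is C major triad (C, E, G); F is not a chord tone.
It is approached by step up from E and left by step up to G.
Step in, step out in the same direction — a passing tone.

F is a passing tone.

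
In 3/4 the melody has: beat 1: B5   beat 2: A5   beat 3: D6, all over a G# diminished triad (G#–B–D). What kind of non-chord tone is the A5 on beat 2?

Escape tone.

The harmony at that moment is G# diminished triad (G#, B, D); A5 is not a chord tone.
It is approached by step down from B5 and left by leap up to D6.
Step in, leap out, on a weak beat — an escape tone.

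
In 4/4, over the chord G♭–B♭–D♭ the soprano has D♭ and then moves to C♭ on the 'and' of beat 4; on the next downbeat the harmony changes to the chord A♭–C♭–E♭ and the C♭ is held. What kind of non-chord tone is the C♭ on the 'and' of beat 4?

The harmony at that moment is G♭ major triad (G♭, B♭, D♭); C♭ is not a chord tone.
It is approached by step down from D♭ and then sustained as the same pitch into the next harmony.
Arriving early and becoming a chord tone when the harmony changes — an anticipation.

Anticipation.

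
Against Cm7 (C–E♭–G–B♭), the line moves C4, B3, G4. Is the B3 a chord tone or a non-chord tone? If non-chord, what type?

Non-chord tone — an escape tone.

The harmony at that moment is C minor seventh chord (C, E♭, G, B♭); B3 is not a chord tone.
It is approached by step down from C4 and left by leap up to G4.
Step in, leap out — an escape tone.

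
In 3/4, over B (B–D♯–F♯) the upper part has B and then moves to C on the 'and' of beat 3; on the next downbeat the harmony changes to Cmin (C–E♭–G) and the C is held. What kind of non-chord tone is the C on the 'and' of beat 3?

The harmony at that moment is B major triad (B, D♯, F♯); C is not a chord tone.
It is approached by step up from B and then sustained as the same pitch into the next harmony.
Arriving early and becoming a chord tone when the harmony changes — an anticipation.

Anticipation.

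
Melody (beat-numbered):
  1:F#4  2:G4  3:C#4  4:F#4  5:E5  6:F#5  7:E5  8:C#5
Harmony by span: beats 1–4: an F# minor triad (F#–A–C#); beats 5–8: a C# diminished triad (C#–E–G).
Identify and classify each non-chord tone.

The harmony at that moment is F# minor triad (F#, A, C#); G4 is not a chord tone.
It is approached by step up from F#4 and left by leap down to C#4.
Step in, leap out — an escape tone.
The harmony at that moment is C# diminished triad (C#, E, G); F#5 is not a chord tone.
It is approached by step up from E5 and left by step down to E5.
Step away and step back to the same note — a neighbor tone (upper neighbor).

G4 (beat 2) — escape tone; F#5 (beat 6) — neighbor tone.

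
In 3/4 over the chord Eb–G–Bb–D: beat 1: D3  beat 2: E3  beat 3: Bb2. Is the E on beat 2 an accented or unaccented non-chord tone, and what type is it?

The harmony at that moment is Eb major seventh chord (Eb, G, Bb, D); E3 is not a chord tone.
It is approached by step up from D3 and left by leap down to Bb2.
Step in, leap out — an escape tone.
It falls on a weak beat, so it is unaccented.

Unaccented escape tone.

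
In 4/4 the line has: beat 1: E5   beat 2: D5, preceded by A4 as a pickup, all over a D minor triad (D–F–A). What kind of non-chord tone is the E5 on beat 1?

Appoggiatura.

The harmony at that moment is D minor triad (D, F, A); E5 is not a chord tone.
It is approached by leap up from A4 and left by step down to D5.
Leap in, step out, metrically accented — an appoggiatura.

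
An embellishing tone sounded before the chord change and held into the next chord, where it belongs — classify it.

Approach: ahead of the chord change (typically by step), so it is dissonant against the current harmony. Departure: none — the same pitch is restated or held and is a chord tone of the new harmony.
Dissonant first, consonant once the harmony catches up: the note simply arrives early — an anticipation. (The reverse timing, consonant first and dissonant after the change, would be a suspension or retardation.)

Anticipation.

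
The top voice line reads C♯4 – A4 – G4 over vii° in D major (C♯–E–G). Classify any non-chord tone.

A4 is an appoggiatura.

The harmony at that moment is C♯ diminished triad (C♯, E, G); A4 is not a chord tone.
It is approached by leap up from C♯4 and left by step down to G4.
Leap in, step out — an appoggiatura.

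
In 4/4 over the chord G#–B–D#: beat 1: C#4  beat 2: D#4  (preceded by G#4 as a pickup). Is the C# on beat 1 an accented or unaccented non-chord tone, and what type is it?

Accented appoggiatura.

The harmony at that moment is G# minor triad (G#, B, D#); C#4 is not a chord tone.
It is approached by leap down from G#4 and left by step up to D#4.
Leap in, step out — an appoggiatura.
It falls on the downbeat, so it is accented.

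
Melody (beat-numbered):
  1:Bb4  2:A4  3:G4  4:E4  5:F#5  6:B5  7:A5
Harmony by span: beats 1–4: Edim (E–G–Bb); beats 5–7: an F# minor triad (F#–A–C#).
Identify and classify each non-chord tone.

A4 (beat 2) — passing tone; B5 (beat 6) — appoggiatura.

The harmony at that moment is E diminished triad (E, G, Bb); A4 is not a chord tone.
It is approached by step down from Bb4 and left by step down to G4.
Step in, step out in the same direction — a passing tone.
The harmony at that moment is F# minor triad (F#, A, C#); B5 is not a chord tone.
It is approached by leap up from F#5 and left by step down to A5.
Leap in, step out — an appoggiatura.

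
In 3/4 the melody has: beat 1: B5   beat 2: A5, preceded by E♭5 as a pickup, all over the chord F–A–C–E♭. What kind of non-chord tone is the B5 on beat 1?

Appoggiatura.

The harmony at that moment is F dominant seventh chord (F, A, C, E♭); B5 is not a chord tone.
It is approached by leap up from E♭5 and left by step down to A5.
Leap in, step out, metrically accented — an appoggiatura.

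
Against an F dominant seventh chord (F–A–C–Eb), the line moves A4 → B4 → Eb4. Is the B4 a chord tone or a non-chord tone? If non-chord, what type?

Non-chord tone — an escape tone.

The harmony at that moment is F dominant seventh chord (F, A, C, Eb); B4 is not a chord tone.
It is approached by step up from A4 and left by leap down to Eb4.
Step in, leap out — an escape tone.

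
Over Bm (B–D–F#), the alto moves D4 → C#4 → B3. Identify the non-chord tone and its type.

The harmony at that moment is B minor triad (B, D, F#); C#4 is not a chord tone.
It is approached by step down from D4 and left by step down to B3.
Step in, step out in the same direction — a passing tone.

C#4 is a passing tone.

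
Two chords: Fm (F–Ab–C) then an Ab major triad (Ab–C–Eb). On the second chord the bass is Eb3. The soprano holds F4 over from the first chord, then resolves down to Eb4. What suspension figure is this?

9–8 suspension.

At the second chord the bass is Eb3. The suspended F4 lies a ninth above the bass; after resolving down by step to Eb4, the interval above the bass becomes an octave.
Suspension figures are named by those two intervals: 9–8.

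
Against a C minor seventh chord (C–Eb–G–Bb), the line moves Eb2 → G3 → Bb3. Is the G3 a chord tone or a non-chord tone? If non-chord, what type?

C minor seventh chord contains C, Eb, G, Bb; G is the fifth, so it is a chord tone.

Chord tone (the fifth of C minor seventh chord).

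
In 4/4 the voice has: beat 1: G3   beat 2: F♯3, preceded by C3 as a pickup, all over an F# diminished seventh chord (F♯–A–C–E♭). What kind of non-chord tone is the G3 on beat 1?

Appoggiatura.

The harmony at that moment is F♯ diminished seventh chord (F♯, A, C, E♭); G3 is not a chord tone.
It is approached by leap up from C3 and left by step down to F♯3.
Leap in, step out, metrically accented — an appoggiatura.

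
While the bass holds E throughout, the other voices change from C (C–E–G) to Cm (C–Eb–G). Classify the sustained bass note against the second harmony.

The harmony at that moment is C minor triad (C, Eb, G); E is not a chord tone.
It is held over (the same pitch as the preceding E) and then sustained as the same pitch into the next harmony.
Sustained through a change of harmony — a pedal tone.

Pedal tone (pedal point).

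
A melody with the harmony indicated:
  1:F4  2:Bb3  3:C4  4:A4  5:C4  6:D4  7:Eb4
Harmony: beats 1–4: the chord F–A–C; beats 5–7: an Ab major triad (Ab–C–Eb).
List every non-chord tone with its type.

Bb3 (beat 2) — appoggiatura; D4 (beat 6) — passing tone.

The harmony at that moment is F major triad (F, A, C); Bb3 is not a chord tone.
It is approached by leap down from F4 and left by step up to C4.
Leap in, step out — an appoggiatura.
The harmony at that moment is Ab major triad (Ab, C, Eb); D4 is not a chord tone.
It is approached by step up from C4 and left by step up to Eb4.
Step in, step out in the same direction — a passing tone.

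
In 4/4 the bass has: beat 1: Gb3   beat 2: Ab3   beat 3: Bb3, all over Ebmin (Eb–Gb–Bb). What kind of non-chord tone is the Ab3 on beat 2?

Passing tone.

The harmony at that moment is Eb minor triad (Eb, Gb, Bb); Ab3 is not a chord tone.
It is approached by step up from Gb3 and left by step up to Bb3.
Step in, step out in the same direction — a passing tone.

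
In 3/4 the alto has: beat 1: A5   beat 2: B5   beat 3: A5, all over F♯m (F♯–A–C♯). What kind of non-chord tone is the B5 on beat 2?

Upper neighbor tone.

The harmony at that moment is F♯ minor triad (F♯, A, C♯); B5 is not a chord tone.
It is approached by step up from A5 and left by step down to A5.
Step away and step back to the same note — a neighbor tone (upper neighbor).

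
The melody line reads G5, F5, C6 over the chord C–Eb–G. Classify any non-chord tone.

F5 is an escape tone.

The harmony at that moment is C minor triad (C, Eb, G); F5 is not a chord tone.
It is approached by step down from G5 and left by leap up to C6.
Step in, leap out — an escape tone.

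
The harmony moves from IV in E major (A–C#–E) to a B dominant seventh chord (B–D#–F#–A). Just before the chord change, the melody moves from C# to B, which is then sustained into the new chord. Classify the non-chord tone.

B is an anticipation.

The harmony at that moment is A major triad (A, C#, E); B is not a chord tone.
It is approached by step down from C# and then sustained as the same pitch into the next harmony.
Arriving early and becoming a chord tone when the harmony changes — an anticipation.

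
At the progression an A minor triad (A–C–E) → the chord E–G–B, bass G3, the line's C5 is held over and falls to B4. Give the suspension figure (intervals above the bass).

4–3 suspension.

At the second chord the bass is G3. The suspended C5 lies a fourth above the bass; after resolving down by step to B4, the interval above the bass becomes a third.
Suspension figures are named by those two intervals: 4–3.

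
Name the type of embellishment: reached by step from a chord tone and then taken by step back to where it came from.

Neighbor tone.

Approach: by step. Departure: by step in the opposite direction, back to the starting pitch.
Stepwise on both sides but reversing to return to the same chord tone — a neighbor tone. (Had it continued onward in the same direction it would be a passing tone instead.)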